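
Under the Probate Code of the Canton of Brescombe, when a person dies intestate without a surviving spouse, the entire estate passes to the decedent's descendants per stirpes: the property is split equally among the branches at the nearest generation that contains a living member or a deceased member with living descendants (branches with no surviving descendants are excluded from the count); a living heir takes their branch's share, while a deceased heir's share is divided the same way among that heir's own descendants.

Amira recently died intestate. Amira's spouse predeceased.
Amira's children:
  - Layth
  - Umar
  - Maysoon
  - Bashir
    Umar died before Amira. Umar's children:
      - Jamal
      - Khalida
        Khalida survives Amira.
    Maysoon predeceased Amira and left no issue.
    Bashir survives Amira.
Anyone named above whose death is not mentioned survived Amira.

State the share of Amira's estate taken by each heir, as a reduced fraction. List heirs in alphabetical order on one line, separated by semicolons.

There is no surviving spouse, so the entire estate passes to Amira's descendants per stirpes.
Maysoon left no surviving issue, so that branch lapses and is disregarded.
The estate is divided into 3 equal shares of 1/3 among Layth, Umar, Bashir.
Layth is living and takes 1/3.
Umar predeceased; the 1/3 allotted to Umar's branch passes to Umar's issue by representation.
The 1/3 is divided into 2 equal shares of 1/6 among Jamal, Khalida.
Jamal is living and takes 1/6.
Khalida is living and takes 1/6.
Bashir is living and takes 1/3.

Bashir 1/3; Jamal 1/6; Khalida 1/6; Layth 1/3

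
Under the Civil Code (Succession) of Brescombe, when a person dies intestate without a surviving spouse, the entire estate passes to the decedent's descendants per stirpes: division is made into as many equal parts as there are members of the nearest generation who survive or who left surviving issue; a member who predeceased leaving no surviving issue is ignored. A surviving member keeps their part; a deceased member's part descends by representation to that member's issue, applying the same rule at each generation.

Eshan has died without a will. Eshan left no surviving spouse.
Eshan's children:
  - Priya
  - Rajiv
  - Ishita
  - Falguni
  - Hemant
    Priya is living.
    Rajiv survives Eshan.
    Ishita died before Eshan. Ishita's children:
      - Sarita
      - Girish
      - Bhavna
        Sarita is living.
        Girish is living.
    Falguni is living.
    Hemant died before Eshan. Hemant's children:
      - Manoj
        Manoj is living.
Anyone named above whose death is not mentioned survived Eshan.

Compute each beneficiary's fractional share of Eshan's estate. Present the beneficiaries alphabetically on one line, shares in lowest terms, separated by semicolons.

There is no surviving spouse, so the entire estate passes to Eshan's descendants per stirpes.
The estate is divided into 5 equal shares of 1/5 among Priya, Rajiv, Ishita, Falguni, Hemant.
Priya is living and takes 1/5.
Rajiv is living and takes 1/5.
Ishita predeceased; the 1/5 allotted to Ishita's branch passes to Ishita's issue by representation.
The 1/5 is divided into 3 equal shares of 1/15 among Sarita, Girish, Bhavna.
Sarita is living and takes 1/15.
Girish is living and takes 1/15.
Bhavna is living and takes 1/15.
Falguni is living and takes 1/5.
Hemant predeceased; the 1/5 allotted to Hemant's branch passes to Hemant's issue by representation.
Manoj is the sole taker at this level and receives the full 1/5.

Bhavna 1/15; Falguni 1/5; Girish 1/15; Manoj 1/5; Priya 1/5; Rajiv 1/5; Sarita 1/15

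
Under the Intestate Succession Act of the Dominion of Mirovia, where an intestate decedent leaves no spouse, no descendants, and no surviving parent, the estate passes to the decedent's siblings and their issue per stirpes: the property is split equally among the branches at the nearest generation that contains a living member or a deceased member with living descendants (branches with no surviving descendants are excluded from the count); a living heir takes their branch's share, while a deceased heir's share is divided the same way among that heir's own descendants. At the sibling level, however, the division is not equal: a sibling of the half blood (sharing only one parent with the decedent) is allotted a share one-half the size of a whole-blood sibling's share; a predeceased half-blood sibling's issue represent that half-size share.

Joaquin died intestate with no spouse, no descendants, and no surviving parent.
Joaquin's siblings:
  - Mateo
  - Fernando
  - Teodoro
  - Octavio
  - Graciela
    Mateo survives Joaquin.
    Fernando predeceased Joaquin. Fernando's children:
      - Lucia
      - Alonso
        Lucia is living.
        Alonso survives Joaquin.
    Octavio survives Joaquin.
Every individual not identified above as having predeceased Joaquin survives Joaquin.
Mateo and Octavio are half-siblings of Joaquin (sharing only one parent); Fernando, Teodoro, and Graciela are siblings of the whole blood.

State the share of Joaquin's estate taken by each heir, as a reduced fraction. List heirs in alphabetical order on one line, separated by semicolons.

No spouse, descendants, or parent survives, so the estate passes to Joaquin's siblings per stirpes.
Half-blood siblings count for one-half the weight of whole-blood siblings at the initial division.
Dividing 1 in proportion to weights (total weight 4): Mateo (weight 1/2) → 1/8; Fernando (weight 1) → 1/4; Teodoro (weight 1) → 1/4; Octavio (weight 1/2) → 1/8; Graciela (weight 1) → 1/4.
Mateo is living and takes 1/8.
Fernando predeceased; the 1/4 allotted to Fernando's branch passes to Fernando's issue by representation.
The 1/4 is divided into 2 equal shares of 1/8 among Lucia, Alonso.
Lucia is living and takes 1/8.
Alonso is living and takes 1/8.
Teodoro is living and takes 1/4.
Octavio is living and takes 1/8.
Graciela is living and takes 1/4.

Alonso 1/8; Graciela 1/4; Lucia 1/8; Mateo 1/8; Octavio 1/8; Teodoro 1/4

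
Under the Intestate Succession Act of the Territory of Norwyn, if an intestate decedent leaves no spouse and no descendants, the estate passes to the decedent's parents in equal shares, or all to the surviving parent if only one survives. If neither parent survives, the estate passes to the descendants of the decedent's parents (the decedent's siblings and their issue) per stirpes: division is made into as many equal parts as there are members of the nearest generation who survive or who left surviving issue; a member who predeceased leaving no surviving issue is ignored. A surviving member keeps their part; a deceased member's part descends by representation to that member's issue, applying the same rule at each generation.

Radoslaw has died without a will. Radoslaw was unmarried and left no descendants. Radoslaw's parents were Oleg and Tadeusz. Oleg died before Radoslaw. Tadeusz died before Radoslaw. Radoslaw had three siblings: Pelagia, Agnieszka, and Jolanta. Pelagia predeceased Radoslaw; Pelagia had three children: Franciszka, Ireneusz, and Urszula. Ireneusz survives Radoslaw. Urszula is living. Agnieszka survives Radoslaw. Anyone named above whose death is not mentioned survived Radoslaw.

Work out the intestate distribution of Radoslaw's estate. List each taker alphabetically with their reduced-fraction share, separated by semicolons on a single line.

Neither parent survives and there are no descendants, so the estate passes to Radoslaw's siblings and their issue per stirpes.
The estate is divided into 3 equal shares of 1/3 among Pelagia, Agnieszka, Jolanta.
Pelagia predeceased; the 1/3 allotted to Pelagia's branch passes to Pelagia's issue by representation.
The 1/3 is divided into 3 equal shares of 1/9 among Franciszka, Ireneusz, Urszula.
Franciszka is living and takes 1/9.
Ireneusz is living and takes 1/9.
Urszula is living and takes 1/9.
Agnieszka is living and takes 1/3.
Jolanta is living and takes 1/3.

Agnieszka 1/3; Franciszka 1/9; Ireneusz 1/9; Jolanta 1/3; Urszula 1/9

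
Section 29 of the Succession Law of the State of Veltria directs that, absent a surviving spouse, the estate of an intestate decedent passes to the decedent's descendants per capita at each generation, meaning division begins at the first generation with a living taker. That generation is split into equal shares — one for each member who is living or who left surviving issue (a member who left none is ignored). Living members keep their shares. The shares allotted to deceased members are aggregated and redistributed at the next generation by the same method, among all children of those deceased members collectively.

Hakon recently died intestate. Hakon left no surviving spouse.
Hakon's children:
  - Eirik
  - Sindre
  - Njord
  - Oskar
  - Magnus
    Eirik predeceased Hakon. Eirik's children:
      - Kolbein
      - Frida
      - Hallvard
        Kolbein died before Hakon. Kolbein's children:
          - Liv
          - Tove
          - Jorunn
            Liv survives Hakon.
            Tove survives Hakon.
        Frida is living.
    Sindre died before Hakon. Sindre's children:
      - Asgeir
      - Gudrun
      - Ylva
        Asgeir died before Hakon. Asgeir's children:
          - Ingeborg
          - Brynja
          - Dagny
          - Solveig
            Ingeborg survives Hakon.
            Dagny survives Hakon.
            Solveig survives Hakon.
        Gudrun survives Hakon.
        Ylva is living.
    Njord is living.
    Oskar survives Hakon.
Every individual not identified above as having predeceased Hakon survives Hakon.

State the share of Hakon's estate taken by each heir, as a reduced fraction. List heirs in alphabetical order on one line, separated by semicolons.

There is no surviving spouse, so the entire estate passes to Hakon's descendants per capita at each generation.
At generation 1 (Eirik, Sindre, Njord, Oskar, Magnus) there are 5 shares of (1)/5 = 1/5 each.
Living: Njord, Oskar, and Magnus — each takes 1/5.
Deceased: Eirik and Sindre. Their combined 2/5 is pooled and carried to generation 2.
At generation 2 (Kolbein, Frida, Hallvard, Asgeir, Gudrun, Ylva) there are 6 shares of (2/5)/6 = 1/15 each.
Living: Frida, Hallvard, Gudrun, and Ylva — each takes 1/15.
Deceased: Kolbein and Asgeir. Their combined 2/15 is pooled and carried to generation 3.
At generation 3 (Liv, Tove, Jorunn, Ingeborg, Brynja, Dagny, Solveig) there are 7 shares of (2/15)/7 = 2/105 each.
Living: Liv, Tove, Jorunn, Ingeborg, Brynja, Dagny, and Solveig — each takes 2/105.

Brynja 2/105; Dagny 2/105; Frida 1/15; Gudrun 1/15; Hallvard 1/15; Ingeborg 2/105; Jorunn 2/105; Liv 2/105; Magnus 1/5; Njord 1/5; Oskar 1/5; Solveig 2/105; Tove 2/105; Ylva 1/15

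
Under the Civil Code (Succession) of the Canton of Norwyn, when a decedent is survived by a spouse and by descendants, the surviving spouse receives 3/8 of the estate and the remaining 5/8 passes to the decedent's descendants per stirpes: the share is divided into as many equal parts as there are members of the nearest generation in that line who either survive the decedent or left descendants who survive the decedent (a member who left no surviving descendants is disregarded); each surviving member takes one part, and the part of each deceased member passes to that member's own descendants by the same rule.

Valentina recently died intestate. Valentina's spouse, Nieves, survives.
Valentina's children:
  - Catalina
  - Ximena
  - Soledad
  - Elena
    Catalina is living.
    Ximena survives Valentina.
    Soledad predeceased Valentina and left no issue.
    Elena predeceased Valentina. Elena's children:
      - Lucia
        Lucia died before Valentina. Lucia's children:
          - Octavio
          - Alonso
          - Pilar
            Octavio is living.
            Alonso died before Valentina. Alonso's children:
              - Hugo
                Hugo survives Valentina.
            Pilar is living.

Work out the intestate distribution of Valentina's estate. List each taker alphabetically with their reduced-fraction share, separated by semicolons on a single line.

Catalina 5/24; Hugo 5/72; Nieves 3/8; Octavio 5/72; Pilar 5/72; Ximena 5/24

Nieves, as surviving spouse, takes 3/8.
The remaining 5/8 passes to Valentina's descendants per stirpes.
Soledad left no surviving issue, so that branch lapses and is disregarded.
The 5/8 is divided into 3 equal shares of 5/24 among Catalina, Ximena, Elena.
Catalina is living and takes 5/24.
Ximena is living and takes 5/24.
Elena predeceased; the 5/24 allotted to Elena's branch passes to Elena's issue by representation.
Lucia's line is the sole branch at this level, so the full 5/24 passes to Lucia's issue by representation.
The 5/24 is divided into 3 equal shares of 5/72 among Octavio, Alonso, Pilar.
Octavio is living and takes 5/72.
Alonso predeceased; the 5/72 allotted to Alonso's branch passes to Alonso's issue by representation.
Hugo is the sole taker at this level and receives the full 5/72.
Pilar is living and takes 5/72.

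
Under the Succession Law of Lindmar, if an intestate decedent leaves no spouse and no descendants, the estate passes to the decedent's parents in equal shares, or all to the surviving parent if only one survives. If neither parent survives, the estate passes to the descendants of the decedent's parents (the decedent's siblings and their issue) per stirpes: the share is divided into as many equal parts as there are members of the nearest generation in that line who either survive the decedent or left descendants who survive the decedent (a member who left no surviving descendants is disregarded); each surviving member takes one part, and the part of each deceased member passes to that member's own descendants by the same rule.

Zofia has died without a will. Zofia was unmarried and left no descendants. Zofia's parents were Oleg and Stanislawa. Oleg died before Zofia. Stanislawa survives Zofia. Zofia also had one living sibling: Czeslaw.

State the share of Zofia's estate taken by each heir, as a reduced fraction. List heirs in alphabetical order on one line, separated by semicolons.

Only one parent, Stanislawa, survives, so Stanislawa takes the entire estate. The siblings take nothing because a surviving parent has priority.

Stanislawa 1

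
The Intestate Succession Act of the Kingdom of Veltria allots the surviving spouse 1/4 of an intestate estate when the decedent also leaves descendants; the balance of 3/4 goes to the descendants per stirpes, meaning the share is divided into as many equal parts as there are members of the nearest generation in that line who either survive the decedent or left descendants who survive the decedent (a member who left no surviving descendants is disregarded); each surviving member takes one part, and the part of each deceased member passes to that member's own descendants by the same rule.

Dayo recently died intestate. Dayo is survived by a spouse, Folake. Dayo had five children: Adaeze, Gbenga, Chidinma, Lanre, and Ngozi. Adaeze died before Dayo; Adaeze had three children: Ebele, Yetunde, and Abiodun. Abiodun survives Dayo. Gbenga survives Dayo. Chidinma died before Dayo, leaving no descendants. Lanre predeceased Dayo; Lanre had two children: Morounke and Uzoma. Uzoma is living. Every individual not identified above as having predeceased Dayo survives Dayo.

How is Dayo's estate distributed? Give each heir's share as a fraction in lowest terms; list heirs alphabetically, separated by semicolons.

Abiodun 1/16; Ebele 1/16; Folake 1/4; Gbenga 3/16; Morounke 3/32; Ngozi 3/16; Uzoma 3/32; Yetunde 1/16

Folake, as surviving spouse, takes 1/4.
The remaining 3/4 passes to Dayo's descendants per stirpes.
Chidinma left no surviving issue, so that branch lapses and is disregarded.
The 3/4 is divided into 4 equal shares of 3/16 among Adaeze, Gbenga, Lanre, Ngozi.
Adaeze predeceased; the 3/16 allotted to Adaeze's branch passes to Adaeze's issue by representation.
The 3/16 is divided into 3 equal shares of 1/16 among Ebele, Yetunde, Abiodun.
Ebele is living and takes 1/16.
Yetunde is living and takes 1/16.
Abiodun is living and takes 1/16.
Gbenga is living and takes 3/16.
Lanre predeceased; the 3/16 allotted to Lanre's branch passes to Lanre's issue by representation.
The 3/16 is divided into 2 equal shares of 3/32 among Morounke, Uzoma.
Morounke is living and takes 3/32.
Uzoma is living and takes 3/32.
Ngozi is living and takes 3/16.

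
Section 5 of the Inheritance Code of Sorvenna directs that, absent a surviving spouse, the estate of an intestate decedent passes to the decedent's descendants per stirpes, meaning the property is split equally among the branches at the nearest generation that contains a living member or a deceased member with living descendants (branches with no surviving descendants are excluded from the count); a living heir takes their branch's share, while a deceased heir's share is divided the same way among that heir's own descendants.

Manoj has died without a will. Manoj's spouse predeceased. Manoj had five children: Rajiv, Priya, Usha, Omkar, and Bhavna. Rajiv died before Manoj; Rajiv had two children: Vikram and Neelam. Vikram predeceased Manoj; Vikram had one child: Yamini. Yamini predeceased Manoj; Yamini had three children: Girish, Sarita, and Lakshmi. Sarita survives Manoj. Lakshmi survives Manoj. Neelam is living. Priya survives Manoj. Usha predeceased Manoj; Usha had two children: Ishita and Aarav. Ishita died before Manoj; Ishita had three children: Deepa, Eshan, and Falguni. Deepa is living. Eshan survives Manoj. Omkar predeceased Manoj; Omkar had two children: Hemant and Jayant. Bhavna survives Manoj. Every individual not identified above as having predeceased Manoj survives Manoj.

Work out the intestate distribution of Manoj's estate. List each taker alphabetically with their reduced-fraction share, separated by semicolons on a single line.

There is no surviving spouse, so the entire estate passes to Manoj's descendants per stirpes.
The estate is divided into 5 equal shares of 1/5 among Rajiv, Priya, Usha, Omkar, Bhavna.
Rajiv predeceased; the 1/5 allotted to Rajiv's branch passes to Rajiv's issue by representation.
The 1/5 is divided into 2 equal shares of 1/10 among Vikram, Neelam.
Vikram predeceased; the 1/10 allotted to Vikram's branch passes to Vikram's issue by representation.
Yamini's line is the sole branch at this level, so the full 1/10 passes to Yamini's issue by representation.
The 1/10 is divided into 3 equal shares of 1/30 among Girish, Sarita, Lakshmi.
Girish is living and takes 1/30.
Sarita is living and takes 1/30.
Lakshmi is living and takes 1/30.
Neelam is living and takes 1/10.
Priya is living and takes 1/5.
Usha predeceased; the 1/5 allotted to Usha's branch passes to Usha's issue by representation.
The 1/5 is divided into 2 equal shares of 1/10 among Ishita, Aarav.
Ishita predeceased; the 1/10 allotted to Ishita's branch passes to Ishita's issue by representation.
The 1/10 is divided into 3 equal shares of 1/30 among Deepa, Eshan, Falguni.
Deepa is living and takes 1/30.
Eshan is living and takes 1/30.
Falguni is living and takes 1/30.
Aarav is living and takes 1/10.
Omkar predeceased; the 1/5 allotted to Omkar's branch passes to Omkar's issue by representation.
The 1/5 is divided into 2 equal shares of 1/10 among Hemant, Jayant.
Hemant is living and takes 1/10.
Jayant is living and takes 1/10.
Bhavna is living and takes 1/5.

Aarav 1/10; Bhavna 1/5; Deepa 1/30; Eshan 1/30; Falguni 1/30; Girish 1/30; Hemant 1/10; Jayant 1/10; Lakshmi 1/30; Neelam 1/10; Priya 1/5; Sarita 1/30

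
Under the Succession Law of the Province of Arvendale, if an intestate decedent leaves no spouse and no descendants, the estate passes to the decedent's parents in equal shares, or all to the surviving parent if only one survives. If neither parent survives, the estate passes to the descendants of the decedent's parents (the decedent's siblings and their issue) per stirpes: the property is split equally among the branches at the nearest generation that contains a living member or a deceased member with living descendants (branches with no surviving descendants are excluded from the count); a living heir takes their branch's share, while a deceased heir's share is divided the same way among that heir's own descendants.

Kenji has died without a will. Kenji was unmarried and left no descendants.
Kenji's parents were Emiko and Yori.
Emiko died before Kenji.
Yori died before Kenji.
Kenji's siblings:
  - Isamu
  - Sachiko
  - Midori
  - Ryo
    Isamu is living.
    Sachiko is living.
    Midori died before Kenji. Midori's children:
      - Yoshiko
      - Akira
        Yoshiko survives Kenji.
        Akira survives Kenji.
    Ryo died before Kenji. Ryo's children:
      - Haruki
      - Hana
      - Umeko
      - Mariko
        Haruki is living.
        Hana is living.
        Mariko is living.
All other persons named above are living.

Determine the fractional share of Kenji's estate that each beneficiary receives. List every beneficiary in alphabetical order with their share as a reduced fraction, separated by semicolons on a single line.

Akira 1/8; Hana 1/16; Haruki 1/16; Isamu 1/4; Mariko 1/16; Sachiko 1/4; Umeko 1/16; Yoshiko 1/8

Neither parent survives and there are no descendants, so the estate passes to Kenji's siblings and their issue per stirpes.
The estate is divided into 4 equal shares of 1/4 among Isamu, Sachiko, Midori, Ryo.
Isamu is living and takes 1/4.
Sachiko is living and takes 1/4.
Midori predeceased; the 1/4 allotted to Midori's branch passes to Midori's issue by representation.
The 1/4 is divided into 2 equal shares of 1/8 among Yoshiko, Akira.
Yoshiko is living and takes 1/8.
Akira is living and takes 1/8.
Ryo predeceased; the 1/4 allotted to Ryo's branch passes to Ryo's issue by representation.
The 1/4 is divided into 4 equal shares of 1/16 among Haruki, Hana, Umeko, Mariko.
Haruki is living and takes 1/16.
Hana is living and takes 1/16.
Umeko is living and takes 1/16.
Mariko is living and takes 1/16.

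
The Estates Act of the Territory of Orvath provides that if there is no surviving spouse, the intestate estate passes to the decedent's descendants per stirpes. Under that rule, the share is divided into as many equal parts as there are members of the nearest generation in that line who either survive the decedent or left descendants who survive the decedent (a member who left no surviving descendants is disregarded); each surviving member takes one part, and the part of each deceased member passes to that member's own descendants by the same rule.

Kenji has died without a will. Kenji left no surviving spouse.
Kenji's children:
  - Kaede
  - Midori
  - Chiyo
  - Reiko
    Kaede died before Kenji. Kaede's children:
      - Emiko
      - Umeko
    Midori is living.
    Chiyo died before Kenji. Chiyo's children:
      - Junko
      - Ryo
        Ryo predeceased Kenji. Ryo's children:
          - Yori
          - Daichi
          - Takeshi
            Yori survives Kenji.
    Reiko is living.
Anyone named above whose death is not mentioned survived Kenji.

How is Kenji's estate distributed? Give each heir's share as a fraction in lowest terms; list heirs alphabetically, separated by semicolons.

There is no surviving spouse, so the entire estate passes to Kenji's descendants per stirpes.
The estate is divided into 4 equal shares of 1/4 among Kaede, Midori, Chiyo, Reiko.
Kaede predeceased; the 1/4 allotted to Kaede's branch passes to Kaede's issue by representation.
The 1/4 is divided into 2 equal shares of 1/8 among Emiko, Umeko.
Emiko is living and takes 1/8.
Umeko is living and takes 1/8.
Midori is living and takes 1/4.
Chiyo predeceased; the 1/4 allotted to Chiyo's branch passes to Chiyo's issue by representation.
The 1/4 is divided into 2 equal shares of 1/8 among Junko, Ryo.
Junko is living and takes 1/8.
Ryo predeceased; the 1/8 allotted to Ryo's branch passes to Ryo's issue by representation.
The 1/8 is divided into 3 equal shares of 1/24 among Yori, Daichi, Takeshi.
Yori is living and takes 1/24.
Daichi is living and takes 1/24.
Takeshi is living and takes 1/24.
Reiko is living and takes 1/4.

Daichi 1/24; Emiko 1/8; Junko 1/8; Midori 1/4; Reiko 1/4; Takeshi 1/24; Umeko 1/8; Yori 1/24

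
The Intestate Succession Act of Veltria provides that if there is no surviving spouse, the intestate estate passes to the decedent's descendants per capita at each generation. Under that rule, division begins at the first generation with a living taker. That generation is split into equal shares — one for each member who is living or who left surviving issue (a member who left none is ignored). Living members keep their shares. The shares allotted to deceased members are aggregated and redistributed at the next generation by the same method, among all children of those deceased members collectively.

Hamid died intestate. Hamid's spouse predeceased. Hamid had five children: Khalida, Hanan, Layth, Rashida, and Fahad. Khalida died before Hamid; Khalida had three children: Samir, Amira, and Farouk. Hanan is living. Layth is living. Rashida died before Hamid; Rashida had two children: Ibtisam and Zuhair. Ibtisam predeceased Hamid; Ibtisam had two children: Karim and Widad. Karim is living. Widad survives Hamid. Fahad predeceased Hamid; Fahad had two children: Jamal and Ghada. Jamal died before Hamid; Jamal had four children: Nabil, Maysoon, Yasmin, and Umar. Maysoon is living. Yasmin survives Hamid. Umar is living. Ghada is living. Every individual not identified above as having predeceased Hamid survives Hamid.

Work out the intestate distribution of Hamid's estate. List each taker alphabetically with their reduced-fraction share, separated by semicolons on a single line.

There is no surviving spouse, so the entire estate passes to Hamid's descendants per capita at each generation.
At generation 1 (Khalida, Hanan, Layth, Rashida, Fahad) there are 5 shares of (1)/5 = 1/5 each.
Living: Hanan and Layth — each takes 1/5.
Deceased: Khalida, Rashida, and Fahad. Their combined 3/5 is pooled and carried to generation 2.
At generation 2 (Samir, Amira, Farouk, Ibtisam, Zuhair, Jamal, Ghada) there are 7 shares of (3/5)/7 = 3/35 each.
Living: Samir, Amira, Farouk, Zuhair, and Ghada — each takes 3/35.
Deceased: Ibtisam and Jamal. Their combined 6/35 is pooled and carried to generation 3.
At generation 3 (Karim, Widad, Nabil, Maysoon, Yasmin, Umar) there are 6 shares of (6/35)/6 = 1/35 each.
Living: Karim, Widad, Nabil, Maysoon, Yasmin, and Umar — each takes 1/35.

Amira 3/35; Farouk 3/35; Ghada 3/35; Hanan 1/5; Karim 1/35; Layth 1/5; Maysoon 1/35; Nabil 1/35; Samir 3/35; Umar 1/35; Widad 1/35; Yasmin 1/35; Zuhair 3/35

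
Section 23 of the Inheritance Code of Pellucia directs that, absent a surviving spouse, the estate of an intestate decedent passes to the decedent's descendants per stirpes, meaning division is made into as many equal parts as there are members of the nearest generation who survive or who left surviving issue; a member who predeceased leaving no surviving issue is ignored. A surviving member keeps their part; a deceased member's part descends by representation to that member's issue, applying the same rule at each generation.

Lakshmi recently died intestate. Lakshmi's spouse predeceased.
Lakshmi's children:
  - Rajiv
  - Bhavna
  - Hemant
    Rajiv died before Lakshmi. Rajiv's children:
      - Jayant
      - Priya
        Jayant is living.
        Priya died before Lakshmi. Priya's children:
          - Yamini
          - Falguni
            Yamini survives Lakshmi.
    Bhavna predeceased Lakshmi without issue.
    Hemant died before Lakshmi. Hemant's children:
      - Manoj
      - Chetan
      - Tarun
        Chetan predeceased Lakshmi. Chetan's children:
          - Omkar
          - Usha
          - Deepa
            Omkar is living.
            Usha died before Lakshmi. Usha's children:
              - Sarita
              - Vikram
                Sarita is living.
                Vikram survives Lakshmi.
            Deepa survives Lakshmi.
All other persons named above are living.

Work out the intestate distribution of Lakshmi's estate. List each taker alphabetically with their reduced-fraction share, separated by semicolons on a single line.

There is no surviving spouse, so the entire estate passes to Lakshmi's descendants per stirpes.
Bhavna left no surviving issue, so that branch lapses and is disregarded.
The estate is divided into 2 equal shares of 1/2 among Rajiv, Hemant.
Rajiv predeceased; the 1/2 allotted to Rajiv's branch passes to Rajiv's issue by representation.
The 1/2 is divided into 2 equal shares of 1/4 among Jayant, Priya.
Jayant is living and takes 1/4.
Priya predeceased; the 1/4 allotted to Priya's branch passes to Priya's issue by representation.
The 1/4 is divided into 2 equal shares of 1/8 among Yamini, Falguni.
Yamini is living and takes 1/8.
Falguni is living and takes 1/8.
Hemant predeceased; the 1/2 allotted to Hemant's branch passes to Hemant's issue by representation.
The 1/2 is divided into 3 equal shares of 1/6 among Manoj, Chetan, Tarun.
Manoj is living and takes 1/6.
Chetan predeceased; the 1/6 allotted to Chetan's branch passes to Chetan's issue by representation.
The 1/6 is divided into 3 equal shares of 1/18 among Omkar, Usha, Deepa.
Omkar is living and takes 1/18.
Usha predeceased; the 1/18 allotted to Usha's branch passes to Usha's issue by representation.
The 1/18 is divided into 2 equal shares of 1/36 among Sarita, Vikram.
Sarita is living and takes 1/36.
Vikram is living and takes 1/36.
Deepa is living and takes 1/18.
Tarun is living and takes 1/6.

Deepa 1/18; Falguni 1/8; Jayant 1/4; Manoj 1/6; Omkar 1/18; Sarita 1/36; Tarun 1/6; Vikram 1/36; Yamini 1/8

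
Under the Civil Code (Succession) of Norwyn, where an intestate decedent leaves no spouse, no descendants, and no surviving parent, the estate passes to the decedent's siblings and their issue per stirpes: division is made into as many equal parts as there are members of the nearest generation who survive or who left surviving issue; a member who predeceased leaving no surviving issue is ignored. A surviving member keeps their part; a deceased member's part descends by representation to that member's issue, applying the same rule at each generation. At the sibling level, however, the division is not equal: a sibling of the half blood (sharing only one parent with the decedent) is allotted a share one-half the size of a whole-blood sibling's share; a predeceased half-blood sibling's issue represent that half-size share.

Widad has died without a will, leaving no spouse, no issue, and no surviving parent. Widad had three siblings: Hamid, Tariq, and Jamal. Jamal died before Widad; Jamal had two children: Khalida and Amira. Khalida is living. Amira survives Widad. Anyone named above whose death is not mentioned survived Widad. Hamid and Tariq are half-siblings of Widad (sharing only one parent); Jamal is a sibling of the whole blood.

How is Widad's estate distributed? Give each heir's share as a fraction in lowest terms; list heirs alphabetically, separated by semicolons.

Amira 1/4; Hamid 1/4; Khalida 1/4; Tariq 1/4

No spouse, descendants, or parent survives, so the estate passes to Widad's siblings per stirpes.
Half-blood siblings count for one-half the weight of whole-blood siblings at the initial division.
Dividing 1 in proportion to weights (total weight 2): Hamid (weight 1/2) → 1/4; Tariq (weight 1/2) → 1/4; Jamal (weight 1) → 1/2.
Hamid is living and takes 1/4.
Tariq is living and takes 1/4.
Jamal predeceased; the 1/2 allotted to Jamal's branch passes to Jamal's issue by representation.
The 1/2 is divided into 2 equal shares of 1/4 among Khalida, Amira.
Khalida is living and takes 1/4.
Amira is living and takes 1/4.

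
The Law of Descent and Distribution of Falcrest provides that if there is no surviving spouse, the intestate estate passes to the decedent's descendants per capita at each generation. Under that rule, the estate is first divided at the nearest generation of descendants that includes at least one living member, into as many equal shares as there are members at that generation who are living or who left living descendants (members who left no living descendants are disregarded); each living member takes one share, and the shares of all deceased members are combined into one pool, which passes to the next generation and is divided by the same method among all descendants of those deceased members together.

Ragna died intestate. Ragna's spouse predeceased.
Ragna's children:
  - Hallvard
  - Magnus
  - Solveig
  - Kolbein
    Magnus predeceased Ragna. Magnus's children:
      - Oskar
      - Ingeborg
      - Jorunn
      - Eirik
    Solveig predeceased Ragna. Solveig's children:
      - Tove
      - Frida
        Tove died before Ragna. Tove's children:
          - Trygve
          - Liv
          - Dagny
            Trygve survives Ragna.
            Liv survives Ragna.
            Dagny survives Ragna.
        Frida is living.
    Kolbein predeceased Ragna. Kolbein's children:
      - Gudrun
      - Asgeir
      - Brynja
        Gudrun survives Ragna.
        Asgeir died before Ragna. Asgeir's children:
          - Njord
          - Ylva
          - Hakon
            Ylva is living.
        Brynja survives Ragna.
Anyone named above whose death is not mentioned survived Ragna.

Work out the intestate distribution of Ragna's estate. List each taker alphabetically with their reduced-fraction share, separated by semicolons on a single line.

There is no surviving spouse, so the entire estate passes to Ragna's descendants per capita at each generation.
At generation 1 (Hallvard, Magnus, Solveig, Kolbein) there are 4 shares of (1)/4 = 1/4 each.
Living: Hallvard — each takes 1/4.
Deceased: Magnus, Solveig, and Kolbein. Their combined 3/4 is pooled and carried to generation 2.
At generation 2 (Oskar, Ingeborg, Jorunn, Eirik, Tove, Frida, Gudrun, Asgeir, Brynja) there are 9 shares of (3/4)/9 = 1/12 each.
Living: Oskar, Ingeborg, Jorunn, Eirik, Frida, Gudrun, and Brynja — each takes 1/12.
Deceased: Tove and Asgeir. Their combined 1/6 is pooled and carried to generation 3.
At generation 3 (Trygve, Liv, Dagny, Njord, Ylva, Hakon) there are 6 shares of (1/6)/6 = 1/36 each.
Living: Trygve, Liv, Dagny, Njord, Ylva, and Hakon — each takes 1/36.

Brynja 1/12; Dagny 1/36; Eirik 1/12; Frida 1/12; Gudrun 1/12; Hakon 1/36; Hallvard 1/4; Ingeborg 1/12; Jorunn 1/12; Liv 1/36; Njord 1/36; Oskar 1/12; Trygve 1/36; Ylva 1/36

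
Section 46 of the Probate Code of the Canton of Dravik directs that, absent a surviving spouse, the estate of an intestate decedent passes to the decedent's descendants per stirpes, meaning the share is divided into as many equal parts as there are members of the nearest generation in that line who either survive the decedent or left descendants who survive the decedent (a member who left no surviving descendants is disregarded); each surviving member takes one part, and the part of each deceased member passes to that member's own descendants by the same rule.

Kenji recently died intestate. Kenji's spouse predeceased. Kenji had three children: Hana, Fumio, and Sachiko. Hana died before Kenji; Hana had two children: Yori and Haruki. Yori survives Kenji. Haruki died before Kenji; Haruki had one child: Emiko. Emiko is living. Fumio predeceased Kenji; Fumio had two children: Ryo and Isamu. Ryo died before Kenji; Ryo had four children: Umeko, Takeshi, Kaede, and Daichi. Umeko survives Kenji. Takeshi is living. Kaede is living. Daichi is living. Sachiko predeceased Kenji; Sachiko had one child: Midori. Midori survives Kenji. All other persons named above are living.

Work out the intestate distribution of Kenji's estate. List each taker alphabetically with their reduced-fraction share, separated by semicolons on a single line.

Daichi 1/24; Emiko 1/6; Isamu 1/6; Kaede 1/24; Midori 1/3; Takeshi 1/24; Umeko 1/24; Yori 1/6

There is no surviving spouse, so the entire estate passes to Kenji's descendants per stirpes.
The estate is divided into 3 equal shares of 1/3 among Hana, Fumio, Sachiko.
Hana predeceased; the 1/3 allotted to Hana's branch passes to Hana's issue by representation.
The 1/3 is divided into 2 equal shares of 1/6 among Yori, Haruki.
Yori is living and takes 1/6.
Haruki predeceased; the 1/6 allotted to Haruki's branch passes to Haruki's issue by representation.
Emiko is the sole taker at this level and receives the full 1/6.
Fumio predeceased; the 1/3 allotted to Fumio's branch passes to Fumio's issue by representation.
The 1/3 is divided into 2 equal shares of 1/6 among Ryo, Isamu.
Ryo predeceased; the 1/6 allotted to Ryo's branch passes to Ryo's issue by representation.
The 1/6 is divided into 4 equal shares of 1/24 among Umeko, Takeshi, Kaede, Daichi.
Umeko is living and takes 1/24.
Takeshi is living and takes 1/24.
Kaede is living and takes 1/24.
Daichi is living and takes 1/24.
Isamu is living and takes 1/6.
Sachiko predeceased; the 1/3 allotted to Sachiko's branch passes to Sachiko's issue by representation.
Midori is the sole taker at this level and receives the full 1/3.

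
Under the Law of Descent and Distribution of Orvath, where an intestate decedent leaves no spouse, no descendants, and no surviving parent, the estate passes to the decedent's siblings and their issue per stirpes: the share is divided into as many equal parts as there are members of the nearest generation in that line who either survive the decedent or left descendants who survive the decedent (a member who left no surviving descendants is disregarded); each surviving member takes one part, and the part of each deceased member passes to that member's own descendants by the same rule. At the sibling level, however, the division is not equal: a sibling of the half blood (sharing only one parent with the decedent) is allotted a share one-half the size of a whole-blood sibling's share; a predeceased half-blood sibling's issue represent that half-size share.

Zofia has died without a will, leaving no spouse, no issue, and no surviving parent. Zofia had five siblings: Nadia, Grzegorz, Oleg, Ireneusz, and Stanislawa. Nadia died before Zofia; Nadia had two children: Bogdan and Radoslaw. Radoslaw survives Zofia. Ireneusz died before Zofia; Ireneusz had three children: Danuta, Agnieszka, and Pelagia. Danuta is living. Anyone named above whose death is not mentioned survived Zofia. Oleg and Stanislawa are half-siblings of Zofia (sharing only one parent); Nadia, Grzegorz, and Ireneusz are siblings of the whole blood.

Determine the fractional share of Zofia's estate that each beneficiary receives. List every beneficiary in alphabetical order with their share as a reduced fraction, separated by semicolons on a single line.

Agnieszka 1/12; Bogdan 1/8; Danuta 1/12; Grzegorz 1/4; Oleg 1/8; Pelagia 1/12; Radoslaw 1/8; Stanislawa 1/8

No spouse, descendants, or parent survives, so the estate passes to Zofia's siblings per stirpes.
Half-blood siblings count for one-half the weight of whole-blood siblings at the initial division.
Dividing 1 in proportion to weights (total weight 4): Nadia (weight 1) → 1/4; Grzegorz (weight 1) → 1/4; Oleg (weight 1/2) → 1/8; Ireneusz (weight 1) → 1/4; Stanislawa (weight 1/2) → 1/8.
Nadia predeceased; the 1/4 allotted to Nadia's branch passes to Nadia's issue by representation.
The 1/4 is divided into 2 equal shares of 1/8 among Bogdan, Radoslaw.
Bogdan is living and takes 1/8.
Radoslaw is living and takes 1/8.
Grzegorz is living and takes 1/4.
Oleg is living and takes 1/8.
Ireneusz predeceased; the 1/4 allotted to Ireneusz's branch passes to Ireneusz's issue by representation.
The 1/4 is divided into 3 equal shares of 1/12 among Danuta, Agnieszka, Pelagia.
Danuta is living and takes 1/12.
Agnieszka is living and takes 1/12.
Pelagia is living and takes 1/12.
Stanislawa is living and takes 1/8.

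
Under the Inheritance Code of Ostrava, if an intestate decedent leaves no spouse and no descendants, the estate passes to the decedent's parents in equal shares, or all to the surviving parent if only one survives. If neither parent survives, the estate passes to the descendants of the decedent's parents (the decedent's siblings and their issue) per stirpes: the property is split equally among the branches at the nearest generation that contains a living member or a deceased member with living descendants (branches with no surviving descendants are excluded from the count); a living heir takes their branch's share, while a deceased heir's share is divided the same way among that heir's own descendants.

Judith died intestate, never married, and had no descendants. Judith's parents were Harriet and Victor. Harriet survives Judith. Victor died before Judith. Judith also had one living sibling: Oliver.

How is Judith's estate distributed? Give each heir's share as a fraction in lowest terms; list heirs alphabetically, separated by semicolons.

Only one parent, Harriet, survives, so Harriet takes the entire estate. The siblings take nothing because a surviving parent has priority.

Harriet 1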